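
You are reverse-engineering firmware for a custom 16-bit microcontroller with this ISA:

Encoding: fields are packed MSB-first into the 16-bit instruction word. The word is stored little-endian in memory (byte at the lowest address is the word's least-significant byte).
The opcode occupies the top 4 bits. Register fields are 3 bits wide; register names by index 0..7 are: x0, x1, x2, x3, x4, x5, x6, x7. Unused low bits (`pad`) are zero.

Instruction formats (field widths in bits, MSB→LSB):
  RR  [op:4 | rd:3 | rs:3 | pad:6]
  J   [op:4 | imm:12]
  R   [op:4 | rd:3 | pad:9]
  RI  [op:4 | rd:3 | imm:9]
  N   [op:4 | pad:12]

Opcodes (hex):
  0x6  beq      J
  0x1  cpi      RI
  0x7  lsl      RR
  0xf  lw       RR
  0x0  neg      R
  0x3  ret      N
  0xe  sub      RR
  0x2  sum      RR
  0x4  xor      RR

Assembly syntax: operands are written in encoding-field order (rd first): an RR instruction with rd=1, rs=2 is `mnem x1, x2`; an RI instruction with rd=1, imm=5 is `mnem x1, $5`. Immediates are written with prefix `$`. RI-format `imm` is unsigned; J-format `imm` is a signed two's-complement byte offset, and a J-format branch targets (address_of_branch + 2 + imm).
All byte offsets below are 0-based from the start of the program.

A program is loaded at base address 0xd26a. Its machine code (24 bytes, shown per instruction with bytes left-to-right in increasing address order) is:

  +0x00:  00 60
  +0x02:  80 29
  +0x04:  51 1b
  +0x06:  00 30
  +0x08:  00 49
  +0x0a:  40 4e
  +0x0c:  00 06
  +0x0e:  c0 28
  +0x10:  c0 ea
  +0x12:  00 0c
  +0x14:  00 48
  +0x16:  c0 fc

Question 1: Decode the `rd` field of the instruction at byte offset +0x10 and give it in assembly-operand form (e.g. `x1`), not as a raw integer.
x5

+0x10: c0 ea ⇒ word 0xeac0 (little)
  opcode bits[15:12]=0xe: sub/RR
  rd: (w>>9)&0x7=0x5 → x5
  rs: (w>>6)&0x7=0x3 → x3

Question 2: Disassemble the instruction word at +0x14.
off 0x14: read 00 48 as little → 0x4800
  top 4b → 0x4 → xor [RR]
  [11:9] rd=4 = x4
  [8:6] rs=0 = x0

xor x4, x0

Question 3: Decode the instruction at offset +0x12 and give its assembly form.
neg x6

@+12  little-endian(00 0c) = 0x0c00
  top 4b → 0x0 → neg [R]
  rd: (w>>9)&0x7=0x6 → x6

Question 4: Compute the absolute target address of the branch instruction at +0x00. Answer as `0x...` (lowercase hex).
+0x00: 00 60 ⇒ word 0x6000 (little)
  top 4b → 0x6 → beq [J]
  imm: (w>>0)&0xfff=0x0 → $0
  target = base 0xd26a + off 0x00 + 2 + imm 0 = 0xd26c

0xd26c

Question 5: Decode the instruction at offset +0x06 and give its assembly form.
off 0x06: read 00 30 as little → 0x3000
  opcode bits[15:12]=0x3: ret/N

ret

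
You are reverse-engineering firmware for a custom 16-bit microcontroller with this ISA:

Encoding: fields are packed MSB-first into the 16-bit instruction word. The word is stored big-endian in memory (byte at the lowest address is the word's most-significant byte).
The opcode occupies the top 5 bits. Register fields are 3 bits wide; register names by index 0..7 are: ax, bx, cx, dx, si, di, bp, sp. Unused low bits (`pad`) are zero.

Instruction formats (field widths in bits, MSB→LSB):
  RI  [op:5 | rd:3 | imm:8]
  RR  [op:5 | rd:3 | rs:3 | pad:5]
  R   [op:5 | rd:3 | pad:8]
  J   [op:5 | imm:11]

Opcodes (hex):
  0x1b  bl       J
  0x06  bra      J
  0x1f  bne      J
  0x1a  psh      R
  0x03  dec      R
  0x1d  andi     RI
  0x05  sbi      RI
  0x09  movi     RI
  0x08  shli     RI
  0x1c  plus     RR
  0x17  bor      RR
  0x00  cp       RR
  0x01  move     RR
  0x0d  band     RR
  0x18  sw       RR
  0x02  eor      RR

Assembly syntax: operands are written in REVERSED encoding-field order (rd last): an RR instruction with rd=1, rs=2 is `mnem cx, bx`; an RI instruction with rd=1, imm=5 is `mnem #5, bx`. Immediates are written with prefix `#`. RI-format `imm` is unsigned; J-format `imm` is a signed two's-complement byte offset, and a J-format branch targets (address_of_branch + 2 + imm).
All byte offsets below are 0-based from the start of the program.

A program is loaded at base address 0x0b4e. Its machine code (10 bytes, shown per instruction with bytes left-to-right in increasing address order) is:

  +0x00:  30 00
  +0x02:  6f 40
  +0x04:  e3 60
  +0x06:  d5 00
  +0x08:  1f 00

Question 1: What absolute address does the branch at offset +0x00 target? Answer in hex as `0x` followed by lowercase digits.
0x0b50

off 0x00: read 30 00 as big → 0x3000
  top 5b → 0x6 → bra [J]
  imm: (w>>0)&0x7ff=0x0 → #0
  target = base 0x0b4e + off 0x00 + 2 + imm 0 = 0x0b50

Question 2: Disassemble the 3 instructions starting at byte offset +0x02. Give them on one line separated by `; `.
off 0x02: read 6f 40 as big → 0x6f40
  opcode bits[15:11]=0xd: band/RR
  rd@[10:8]=0x7 ⇒ sp
  rs@[7:5]=0x2 ⇒ cx
off 0x04: read e3 60 as big → 0xe360
  opcode bits[15:11]=0x1c: plus/RR
  rd@[10:8]=0x3 ⇒ dx
  rs@[7:5]=0x3 ⇒ dx
off 0x06: read d5 00 as big → 0xd500
  opcode bits[15:11]=0x1a: psh/R
  rd@[10:8]=0x5 ⇒ di

band cx, sp; plus dx, dx; psh di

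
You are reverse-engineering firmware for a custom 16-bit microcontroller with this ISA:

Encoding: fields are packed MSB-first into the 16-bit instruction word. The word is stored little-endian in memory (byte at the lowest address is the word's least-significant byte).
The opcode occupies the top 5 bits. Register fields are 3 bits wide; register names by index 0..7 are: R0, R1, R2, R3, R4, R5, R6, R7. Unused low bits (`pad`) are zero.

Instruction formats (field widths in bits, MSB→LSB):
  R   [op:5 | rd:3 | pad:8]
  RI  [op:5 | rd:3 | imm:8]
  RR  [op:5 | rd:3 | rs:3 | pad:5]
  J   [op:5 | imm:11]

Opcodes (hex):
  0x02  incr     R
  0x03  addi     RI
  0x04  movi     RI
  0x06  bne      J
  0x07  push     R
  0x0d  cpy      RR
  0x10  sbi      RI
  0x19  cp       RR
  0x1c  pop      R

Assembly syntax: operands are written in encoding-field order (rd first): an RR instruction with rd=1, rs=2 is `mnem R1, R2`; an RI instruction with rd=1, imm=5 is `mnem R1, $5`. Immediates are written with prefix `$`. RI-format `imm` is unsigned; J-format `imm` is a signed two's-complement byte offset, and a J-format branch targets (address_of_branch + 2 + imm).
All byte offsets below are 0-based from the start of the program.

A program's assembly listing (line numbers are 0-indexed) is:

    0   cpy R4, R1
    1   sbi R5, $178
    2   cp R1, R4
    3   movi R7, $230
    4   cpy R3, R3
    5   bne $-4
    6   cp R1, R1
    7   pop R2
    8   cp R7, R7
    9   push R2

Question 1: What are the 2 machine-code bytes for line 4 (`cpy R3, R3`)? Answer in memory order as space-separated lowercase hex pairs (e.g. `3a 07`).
line 4 (cpy): pack op=0xd:5|rd=3:3|rs=3:3|pad=0:5 = 0x6b60; little→ 60 6b

60 6b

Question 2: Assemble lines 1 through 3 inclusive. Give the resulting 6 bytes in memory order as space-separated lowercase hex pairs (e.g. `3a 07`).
line 1 (sbi): pack op=0x10:5|rd=5:3|imm=178:8 = 0x85b2; little→ b2 85
line 2 (cp): pack op=0x19:5|rd=1:3|rs=4:3|pad=0:5 = 0xc980; little→ 80 c9
line 3 (movi): pack op=0x4:5|rd=7:3|imm=230:8 = 0x27e6; little→ e6 27

b2 85 80 c9 e6 27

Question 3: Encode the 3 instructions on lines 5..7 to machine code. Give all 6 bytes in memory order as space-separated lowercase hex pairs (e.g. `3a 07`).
fc 37 20 c9 00 e2

L5: bne op=0x6:5|imm=-4:11 ⇒ 0x37fc ⇒ little fc 37
L6: cp op=0x19:5|rd=1:3|rs=1:3|pad=0:5 ⇒ 0xc920 ⇒ little 20 c9
L7: pop op=0x1c:5|rd=2:3|pad=0:8 ⇒ 0xe200 ⇒ little 00 e2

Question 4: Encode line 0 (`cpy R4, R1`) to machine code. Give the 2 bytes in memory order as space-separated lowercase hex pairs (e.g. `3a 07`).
L0: cpy op=0xd:5|rd=4:3|rs=1:3|pad=0:5 ⇒ 0x6c20 ⇒ little 20 6c

20 6c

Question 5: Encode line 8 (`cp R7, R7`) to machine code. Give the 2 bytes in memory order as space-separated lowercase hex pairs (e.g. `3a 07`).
e0 cf

L8: cp op=0x19:5|rd=7:3|rs=7:3|pad=0:5 ⇒ 0xcfe0 ⇒ little e0 cf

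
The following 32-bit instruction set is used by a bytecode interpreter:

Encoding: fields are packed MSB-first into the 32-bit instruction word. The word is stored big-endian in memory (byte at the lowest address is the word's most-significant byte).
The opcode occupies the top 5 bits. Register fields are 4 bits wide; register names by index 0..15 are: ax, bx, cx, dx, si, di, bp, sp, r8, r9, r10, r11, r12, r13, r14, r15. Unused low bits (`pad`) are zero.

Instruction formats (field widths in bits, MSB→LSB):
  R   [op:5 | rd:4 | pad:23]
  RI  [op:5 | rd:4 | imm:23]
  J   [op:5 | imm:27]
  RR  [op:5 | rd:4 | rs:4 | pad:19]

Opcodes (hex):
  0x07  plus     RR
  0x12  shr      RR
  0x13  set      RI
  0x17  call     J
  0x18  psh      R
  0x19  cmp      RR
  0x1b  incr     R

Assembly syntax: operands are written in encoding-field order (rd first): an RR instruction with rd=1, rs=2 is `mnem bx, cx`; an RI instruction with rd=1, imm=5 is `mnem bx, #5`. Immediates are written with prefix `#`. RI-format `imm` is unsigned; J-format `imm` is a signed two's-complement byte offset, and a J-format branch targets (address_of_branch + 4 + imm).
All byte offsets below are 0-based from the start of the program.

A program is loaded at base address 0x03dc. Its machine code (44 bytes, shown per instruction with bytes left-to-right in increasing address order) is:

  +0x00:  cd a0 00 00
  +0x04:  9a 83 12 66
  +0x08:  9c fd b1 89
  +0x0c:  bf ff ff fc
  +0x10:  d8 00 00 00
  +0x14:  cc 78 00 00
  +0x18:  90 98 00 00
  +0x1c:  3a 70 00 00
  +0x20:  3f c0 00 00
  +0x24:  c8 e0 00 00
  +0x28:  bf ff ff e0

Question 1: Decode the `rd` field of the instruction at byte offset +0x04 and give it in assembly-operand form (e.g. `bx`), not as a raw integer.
@+04  big-endian(9a 83 12 66) = 0x9a831266
  op=0x9a831266>>27=0x13 ⇒ set (RI)
  rd@[26:23]=0x5 ⇒ di
  imm@[22:0]=0x31266 ⇒ #201318

di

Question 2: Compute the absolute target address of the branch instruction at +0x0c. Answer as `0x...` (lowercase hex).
+0x0c: bf ff ff fc ⇒ word 0xbffffffc (big)
  op=0xbffffffc>>27=0x17 ⇒ call (J)
  imm: (w>>0)&0x7ffffff=0x7fffffc (s27→-4) → #-4
  target = base 0x03dc + off 0x0c + 4 + imm -4 = 0x03e8

0x03e8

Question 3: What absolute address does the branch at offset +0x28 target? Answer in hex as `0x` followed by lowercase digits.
0x03e8

[28] bf ff ff e0 → 0xbfffffe0
  opcode bits[31:27]=0x17: call/J
  imm@[26:0]=0x7ffffe0 (s27→-32) ⇒ #-32
  target = base 0x03dc + off 0x28 + 4 + imm -32 = 0x03e8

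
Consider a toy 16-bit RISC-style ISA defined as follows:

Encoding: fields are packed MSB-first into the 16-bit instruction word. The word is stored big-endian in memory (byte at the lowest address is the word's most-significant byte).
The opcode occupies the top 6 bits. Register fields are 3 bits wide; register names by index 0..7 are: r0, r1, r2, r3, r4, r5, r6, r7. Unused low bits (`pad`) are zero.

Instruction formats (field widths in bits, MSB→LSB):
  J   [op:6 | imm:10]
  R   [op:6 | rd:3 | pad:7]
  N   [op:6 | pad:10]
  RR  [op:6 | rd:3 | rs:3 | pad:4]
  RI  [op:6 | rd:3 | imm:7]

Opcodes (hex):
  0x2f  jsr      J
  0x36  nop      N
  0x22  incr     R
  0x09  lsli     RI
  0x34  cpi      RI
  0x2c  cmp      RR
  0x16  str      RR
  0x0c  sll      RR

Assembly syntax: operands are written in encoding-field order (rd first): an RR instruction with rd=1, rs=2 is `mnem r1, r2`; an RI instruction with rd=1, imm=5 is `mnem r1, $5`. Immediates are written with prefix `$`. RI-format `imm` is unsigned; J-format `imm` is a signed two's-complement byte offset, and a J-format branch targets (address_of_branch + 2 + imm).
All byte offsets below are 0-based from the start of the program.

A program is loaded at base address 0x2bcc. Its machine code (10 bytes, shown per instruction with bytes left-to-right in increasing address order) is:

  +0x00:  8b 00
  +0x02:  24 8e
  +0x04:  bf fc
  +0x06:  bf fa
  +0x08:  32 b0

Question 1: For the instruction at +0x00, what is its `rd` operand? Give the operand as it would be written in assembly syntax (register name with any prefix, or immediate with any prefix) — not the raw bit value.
r6

@+00  big-endian(8b 00) = 0x8b00
  op=0x8b00>>10=0x22 ⇒ incr (R)
  rd@[9:7]=0x6 ⇒ r6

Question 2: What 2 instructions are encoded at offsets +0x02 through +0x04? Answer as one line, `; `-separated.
lsli r1, $14; jsr $-4

@+02  big-endian(24 8e) = 0x248e
  opcode bits[15:10]=0x9: lsli/RI
  rd: (w>>7)&0x7=0x1 → r1
  imm: (w>>0)&0x7f=0xe → $14
@+04  big-endian(bf fc) = 0xbffc
  opcode bits[15:10]=0x2f: jsr/J
  imm: (w>>0)&0x3ff=0x3fc (s10→-4) → $-4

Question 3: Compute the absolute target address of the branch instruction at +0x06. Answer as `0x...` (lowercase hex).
0x2bce

[06] bf fa → 0xbffa
  op=0xbffa>>10=0x2f ⇒ jsr (J)
  [9:0] imm=1018 (s10→-6) = $-6
  target = base 0x2bcc + off 0x06 + 2 + imm -6 = 0x2bce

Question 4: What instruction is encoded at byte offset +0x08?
sll r5, r3

+0x08: 32 b0 ⇒ word 0x32b0 (big)
  op=0x32b0>>10=0xc ⇒ sll (RR)
  rd: (w>>7)&0x7=0x5 → r5
  rs: (w>>4)&0x7=0x3 → r3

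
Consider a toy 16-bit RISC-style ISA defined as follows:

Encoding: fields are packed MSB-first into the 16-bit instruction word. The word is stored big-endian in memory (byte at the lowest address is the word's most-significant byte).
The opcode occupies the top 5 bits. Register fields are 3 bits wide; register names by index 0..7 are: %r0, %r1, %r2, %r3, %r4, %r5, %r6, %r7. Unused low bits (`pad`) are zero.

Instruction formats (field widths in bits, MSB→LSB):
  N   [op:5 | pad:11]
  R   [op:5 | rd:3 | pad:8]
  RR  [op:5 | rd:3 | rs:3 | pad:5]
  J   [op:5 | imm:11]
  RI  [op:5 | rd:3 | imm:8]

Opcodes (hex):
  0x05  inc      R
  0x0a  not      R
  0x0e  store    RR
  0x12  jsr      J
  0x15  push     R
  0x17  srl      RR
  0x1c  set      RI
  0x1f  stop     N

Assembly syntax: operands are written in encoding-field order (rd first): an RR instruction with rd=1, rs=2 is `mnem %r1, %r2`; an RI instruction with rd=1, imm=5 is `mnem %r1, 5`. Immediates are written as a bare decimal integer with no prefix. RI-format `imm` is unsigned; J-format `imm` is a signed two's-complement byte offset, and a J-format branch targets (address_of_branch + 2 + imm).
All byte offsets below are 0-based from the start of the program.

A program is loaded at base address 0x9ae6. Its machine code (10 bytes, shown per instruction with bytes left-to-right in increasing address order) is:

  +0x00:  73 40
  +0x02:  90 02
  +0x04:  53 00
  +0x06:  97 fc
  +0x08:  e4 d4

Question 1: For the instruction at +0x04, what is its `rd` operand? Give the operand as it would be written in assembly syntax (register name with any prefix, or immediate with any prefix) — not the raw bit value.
@+04  big-endian(53 00) = 0x5300
  op=0x5300>>11=0xa ⇒ not (R)
  rd@[10:8]=0x3 ⇒ %r3

%r3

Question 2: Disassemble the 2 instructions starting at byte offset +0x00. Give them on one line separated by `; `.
store %r3, %r2; jsr 2

[00] 73 40 → 0x7340
  top 5b → 0xe → store [RR]
  [10:8] rd=3 = %r3
  [7:5] rs=2 = %r2
[02] 90 02 → 0x9002
  top 5b → 0x12 → jsr [J]
  [10:0] imm=2 = 2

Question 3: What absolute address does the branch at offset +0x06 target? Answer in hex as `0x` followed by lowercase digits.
off 0x06: read 97 fc as big → 0x97fc
  op=0x97fc>>11=0x12 ⇒ jsr (J)
  imm@[10:0]=0x7fc (s11→-4) ⇒ -4
  target = base 0x9ae6 + off 0x06 + 2 + imm -4 = 0x9aea

0x9aea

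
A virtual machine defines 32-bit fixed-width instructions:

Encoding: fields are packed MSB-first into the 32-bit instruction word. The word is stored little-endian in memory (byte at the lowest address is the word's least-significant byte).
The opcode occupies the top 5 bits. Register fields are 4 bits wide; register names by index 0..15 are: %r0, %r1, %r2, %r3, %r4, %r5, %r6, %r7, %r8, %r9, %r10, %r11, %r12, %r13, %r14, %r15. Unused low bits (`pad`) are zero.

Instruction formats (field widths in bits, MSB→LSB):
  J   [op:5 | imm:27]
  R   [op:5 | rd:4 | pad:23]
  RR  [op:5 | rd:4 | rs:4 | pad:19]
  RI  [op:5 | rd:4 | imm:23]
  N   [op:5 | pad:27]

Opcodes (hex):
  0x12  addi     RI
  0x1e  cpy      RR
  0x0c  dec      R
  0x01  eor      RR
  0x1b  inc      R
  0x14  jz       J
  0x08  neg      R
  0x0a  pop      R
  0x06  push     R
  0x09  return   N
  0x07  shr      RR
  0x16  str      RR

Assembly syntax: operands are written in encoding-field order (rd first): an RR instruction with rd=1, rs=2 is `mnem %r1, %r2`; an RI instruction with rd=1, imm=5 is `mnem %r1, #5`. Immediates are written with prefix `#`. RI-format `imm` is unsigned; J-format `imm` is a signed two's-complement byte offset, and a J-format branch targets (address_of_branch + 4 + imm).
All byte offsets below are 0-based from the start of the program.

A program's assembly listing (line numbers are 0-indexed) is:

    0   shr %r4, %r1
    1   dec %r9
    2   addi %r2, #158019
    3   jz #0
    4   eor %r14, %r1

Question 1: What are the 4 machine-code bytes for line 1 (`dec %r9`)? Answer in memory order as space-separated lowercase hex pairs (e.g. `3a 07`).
00 00 80 64

1. dec fields op=0xc:5|rd=9:4|pad=0:23 → word 64800000h → 00 00 80 64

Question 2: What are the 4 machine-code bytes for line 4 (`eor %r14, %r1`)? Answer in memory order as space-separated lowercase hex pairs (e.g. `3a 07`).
00 00 08 0f

L4: eor op=0x1:5|rd=14:4|rs=1:4|pad=0:19 ⇒ 0x0f080000 ⇒ little 00 00 08 0f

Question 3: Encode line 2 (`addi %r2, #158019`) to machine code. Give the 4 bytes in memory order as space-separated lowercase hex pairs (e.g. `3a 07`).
43 69 02 91

line 2 (addi): pack op=0x12:5|rd=2:4|imm=158019:23 = 0x91026943; little→ 43 69 02 91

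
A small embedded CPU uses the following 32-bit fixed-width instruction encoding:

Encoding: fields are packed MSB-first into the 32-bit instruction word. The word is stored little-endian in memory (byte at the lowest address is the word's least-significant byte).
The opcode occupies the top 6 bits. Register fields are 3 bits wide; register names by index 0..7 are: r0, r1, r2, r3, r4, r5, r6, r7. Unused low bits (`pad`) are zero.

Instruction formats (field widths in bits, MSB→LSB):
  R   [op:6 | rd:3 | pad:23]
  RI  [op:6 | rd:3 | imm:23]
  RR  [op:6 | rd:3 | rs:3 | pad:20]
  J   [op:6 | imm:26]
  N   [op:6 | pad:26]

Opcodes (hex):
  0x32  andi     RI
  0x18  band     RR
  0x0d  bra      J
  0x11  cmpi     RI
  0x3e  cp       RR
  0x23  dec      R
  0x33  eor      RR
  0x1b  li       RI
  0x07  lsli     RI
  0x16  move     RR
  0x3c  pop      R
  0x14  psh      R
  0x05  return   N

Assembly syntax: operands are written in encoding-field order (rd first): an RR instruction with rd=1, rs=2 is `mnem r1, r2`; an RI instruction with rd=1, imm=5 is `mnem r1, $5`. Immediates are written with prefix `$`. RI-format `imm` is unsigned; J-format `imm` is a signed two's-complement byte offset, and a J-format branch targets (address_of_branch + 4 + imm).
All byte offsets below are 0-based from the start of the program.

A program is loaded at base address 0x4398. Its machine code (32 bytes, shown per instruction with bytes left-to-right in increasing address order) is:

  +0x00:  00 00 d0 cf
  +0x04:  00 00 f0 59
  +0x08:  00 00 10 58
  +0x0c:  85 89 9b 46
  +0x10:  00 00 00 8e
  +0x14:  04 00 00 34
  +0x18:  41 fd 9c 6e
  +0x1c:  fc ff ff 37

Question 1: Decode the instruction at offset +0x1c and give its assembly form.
bra $-4

[1c] fc ff ff 37 → 0x37fffffc
  opcode bits[31:26]=0xd: bra/J
  imm@[25:0]=0x3fffffc (s26→-4) ⇒ $-4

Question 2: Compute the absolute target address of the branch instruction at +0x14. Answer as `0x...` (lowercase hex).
+0x14: 04 00 00 34 ⇒ word 0x34000004 (little)
  op=0x34000004>>26=0xd ⇒ bra (J)
  [25:0] imm=4 = $4
  target = base 0x4398 + off 0x14 + 4 + imm 4 = 0x43b4

0x43b4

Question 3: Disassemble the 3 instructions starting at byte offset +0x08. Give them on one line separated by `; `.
move r0, r1; cmpi r5, $1804677; dec r4

@+08  little-endian(00 00 10 58) = 0x58100000
  opcode bits[31:26]=0x16: move/RR
  rd@[25:23]=0x0 ⇒ r0
  rs@[22:20]=0x1 ⇒ r1
@+0c  little-endian(85 89 9b 46) = 0x469b8985
  opcode bits[31:26]=0x11: cmpi/RI
  rd@[25:23]=0x5 ⇒ r5
  imm@[22:0]=0x1b8985 ⇒ $1804677
@+10  little-endian(00 00 00 8e) = 0x8e000000
  opcode bits[31:26]=0x23: dec/R
  rd@[25:23]=0x4 ⇒ r4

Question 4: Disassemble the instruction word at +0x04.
@+04  little-endian(00 00 f0 59) = 0x59f00000
  op=0x59f00000>>26=0x16 ⇒ move (RR)
  [25:23] rd=3 = r3
  [22:20] rs=7 = r7

move r3, r7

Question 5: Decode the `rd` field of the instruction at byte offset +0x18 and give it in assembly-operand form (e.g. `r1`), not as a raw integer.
r5

@+18  little-endian(41 fd 9c 6e) = 0x6e9cfd41
  opcode bits[31:26]=0x1b: li/RI
  rd@[25:23]=0x5 ⇒ r5
  imm@[22:0]=0x1cfd41 ⇒ $1899841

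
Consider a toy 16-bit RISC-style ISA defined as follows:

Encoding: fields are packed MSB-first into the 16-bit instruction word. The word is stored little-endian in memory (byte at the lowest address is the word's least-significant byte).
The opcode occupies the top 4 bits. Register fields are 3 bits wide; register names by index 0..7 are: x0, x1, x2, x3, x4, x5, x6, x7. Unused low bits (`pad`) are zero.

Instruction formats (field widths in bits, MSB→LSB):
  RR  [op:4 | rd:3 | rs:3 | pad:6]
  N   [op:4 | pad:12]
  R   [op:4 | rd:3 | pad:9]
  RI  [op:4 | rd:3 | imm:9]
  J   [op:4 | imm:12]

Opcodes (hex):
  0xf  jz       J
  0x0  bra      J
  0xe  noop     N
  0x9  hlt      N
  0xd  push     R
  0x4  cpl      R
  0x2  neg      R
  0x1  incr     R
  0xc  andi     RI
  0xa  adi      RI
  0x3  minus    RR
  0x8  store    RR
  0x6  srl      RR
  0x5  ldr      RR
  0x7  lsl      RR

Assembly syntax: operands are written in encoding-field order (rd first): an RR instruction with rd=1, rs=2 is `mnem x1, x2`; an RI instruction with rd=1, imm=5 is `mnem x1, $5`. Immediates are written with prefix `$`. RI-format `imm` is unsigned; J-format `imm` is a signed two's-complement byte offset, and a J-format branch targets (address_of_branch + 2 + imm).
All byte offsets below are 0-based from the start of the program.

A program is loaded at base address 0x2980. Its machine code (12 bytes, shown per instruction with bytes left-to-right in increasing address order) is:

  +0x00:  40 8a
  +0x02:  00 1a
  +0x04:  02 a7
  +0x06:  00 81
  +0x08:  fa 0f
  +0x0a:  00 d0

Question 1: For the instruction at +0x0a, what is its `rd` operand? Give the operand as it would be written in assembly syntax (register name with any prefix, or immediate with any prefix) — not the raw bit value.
@+0a  little-endian(00 d0) = 0xd000
  op=0xd000>>12=0xd ⇒ push (R)
  rd@[11:9]=0x0 ⇒ x0

x0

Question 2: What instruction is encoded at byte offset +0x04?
[04] 02 a7 → 0xa702
  top 4b → 0xa → adi [RI]
  [11:9] rd=3 = x3
  [8:0] imm=258 = $258

adi x3, $258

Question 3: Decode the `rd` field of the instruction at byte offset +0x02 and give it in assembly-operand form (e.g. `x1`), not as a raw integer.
@+02  little-endian(00 1a) = 0x1a00
  top 4b → 0x1 → incr [R]
  rd: (w>>9)&0x7=0x5 → x5

x5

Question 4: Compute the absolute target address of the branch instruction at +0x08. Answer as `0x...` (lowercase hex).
0x2984

[08] fa 0f → 0x0ffa
  opcode bits[15:12]=0x0: bra/J
  imm: (w>>0)&0xfff=0xffa (s12→-6) → $-6
  target = base 0x2980 + off 0x08 + 2 + imm -6 = 0x2984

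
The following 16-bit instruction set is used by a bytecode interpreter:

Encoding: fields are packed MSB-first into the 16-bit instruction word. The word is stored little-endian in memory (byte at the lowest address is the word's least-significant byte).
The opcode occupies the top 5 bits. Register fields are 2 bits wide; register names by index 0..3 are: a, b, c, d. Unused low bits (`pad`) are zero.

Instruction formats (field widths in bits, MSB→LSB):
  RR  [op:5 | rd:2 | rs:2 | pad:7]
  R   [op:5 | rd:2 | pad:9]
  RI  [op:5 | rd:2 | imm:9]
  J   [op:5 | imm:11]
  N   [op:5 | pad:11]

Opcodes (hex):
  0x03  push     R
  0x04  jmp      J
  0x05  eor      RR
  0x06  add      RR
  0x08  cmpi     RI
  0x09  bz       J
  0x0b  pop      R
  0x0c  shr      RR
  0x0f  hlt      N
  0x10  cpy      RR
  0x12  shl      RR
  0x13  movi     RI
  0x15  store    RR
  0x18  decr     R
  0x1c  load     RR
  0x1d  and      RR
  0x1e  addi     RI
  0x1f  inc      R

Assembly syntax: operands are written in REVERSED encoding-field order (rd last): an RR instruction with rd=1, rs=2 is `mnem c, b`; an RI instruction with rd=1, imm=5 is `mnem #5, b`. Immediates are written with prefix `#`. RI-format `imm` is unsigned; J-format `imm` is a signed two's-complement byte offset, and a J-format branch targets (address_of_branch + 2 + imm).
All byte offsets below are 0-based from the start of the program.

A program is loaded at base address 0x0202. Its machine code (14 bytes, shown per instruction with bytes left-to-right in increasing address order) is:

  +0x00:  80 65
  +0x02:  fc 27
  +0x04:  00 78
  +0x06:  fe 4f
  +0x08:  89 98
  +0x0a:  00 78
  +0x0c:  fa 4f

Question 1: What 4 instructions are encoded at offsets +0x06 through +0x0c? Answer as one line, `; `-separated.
@+06  little-endian(fe 4f) = 0x4ffe
  opcode bits[15:11]=0x9: bz/J
  imm@[10:0]=0x7fe (s11→-2) ⇒ #-2
@+08  little-endian(89 98) = 0x9889
  opcode bits[15:11]=0x13: movi/RI
  rd@[10:9]=0x0 ⇒ a
  imm@[8:0]=0x89 ⇒ #137
@+0a  little-endian(00 78) = 0x7800
  opcode bits[15:11]=0xf: hlt/N
@+0c  little-endian(fa 4f) = 0x4ffa
  opcode bits[15:11]=0x9: bz/J
  imm@[10:0]=0x7fa (s11→-6) ⇒ #-6

bz #-2; movi #137, a; hlt; bz #-6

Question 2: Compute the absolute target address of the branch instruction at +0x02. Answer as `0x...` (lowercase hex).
@+02  little-endian(fc 27) = 0x27fc
  op=0x27fc>>11=0x4 ⇒ jmp (J)
  imm: (w>>0)&0x7ff=0x7fc (s11→-4) → #-4
  target = base 0x0202 + off 0x02 + 2 + imm -4 = 0x0202

0x0202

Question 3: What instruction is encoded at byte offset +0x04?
hlt

+0x04: 00 78 ⇒ word 0x7800 (little)
  top 5b → 0xf → hlt [N]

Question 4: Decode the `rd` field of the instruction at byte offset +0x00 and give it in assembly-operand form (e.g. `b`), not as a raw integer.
c

[00] 80 65 → 0x6580
  top 5b → 0xc → shr [RR]
  rd@[10:9]=0x2 ⇒ c
  rs@[8:7]=0x3 ⇒ d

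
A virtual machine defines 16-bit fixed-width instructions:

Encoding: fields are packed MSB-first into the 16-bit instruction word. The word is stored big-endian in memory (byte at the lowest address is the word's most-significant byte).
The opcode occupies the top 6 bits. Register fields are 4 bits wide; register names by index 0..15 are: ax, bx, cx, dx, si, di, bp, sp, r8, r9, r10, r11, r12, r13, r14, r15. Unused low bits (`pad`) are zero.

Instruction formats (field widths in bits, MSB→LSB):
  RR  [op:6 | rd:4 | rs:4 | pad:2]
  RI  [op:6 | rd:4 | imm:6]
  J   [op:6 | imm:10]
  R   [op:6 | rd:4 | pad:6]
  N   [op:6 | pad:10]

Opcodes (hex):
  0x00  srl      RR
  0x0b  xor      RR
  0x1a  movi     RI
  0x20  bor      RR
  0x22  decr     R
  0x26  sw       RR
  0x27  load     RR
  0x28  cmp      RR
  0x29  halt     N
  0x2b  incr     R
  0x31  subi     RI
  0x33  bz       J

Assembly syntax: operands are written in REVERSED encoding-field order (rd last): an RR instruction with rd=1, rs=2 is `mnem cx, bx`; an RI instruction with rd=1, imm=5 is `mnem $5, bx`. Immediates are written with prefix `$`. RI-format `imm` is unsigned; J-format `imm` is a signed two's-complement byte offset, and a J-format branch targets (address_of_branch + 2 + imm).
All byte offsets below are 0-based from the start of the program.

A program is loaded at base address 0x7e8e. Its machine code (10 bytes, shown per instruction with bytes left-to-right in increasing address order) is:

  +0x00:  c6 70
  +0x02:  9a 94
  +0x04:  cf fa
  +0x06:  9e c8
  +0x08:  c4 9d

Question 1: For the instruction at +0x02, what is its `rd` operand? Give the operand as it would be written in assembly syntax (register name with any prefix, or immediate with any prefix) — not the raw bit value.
r10

@+02  big-endian(9a 94) = 0x9a94
  top 6b → 0x26 → sw [RR]
  rd@[9:6]=0xa ⇒ r10
  rs@[5:2]=0x5 ⇒ di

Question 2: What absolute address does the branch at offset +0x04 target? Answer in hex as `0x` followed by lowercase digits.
0x7e8e

+0x04: cf fa ⇒ word 0xcffa (big)
  op=0xcffa>>10=0x33 ⇒ bz (J)
  imm: (w>>0)&0x3ff=0x3fa (s10→-6) → $-6
  target = base 0x7e8e + off 0x04 + 2 + imm -6 = 0x7e8e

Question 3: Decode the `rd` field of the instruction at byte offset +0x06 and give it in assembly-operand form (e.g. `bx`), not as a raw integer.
r11

@+06  big-endian(9e c8) = 0x9ec8
  top 6b → 0x27 → load [RR]
  rd: (w>>6)&0xf=0xb → r11
  rs: (w>>2)&0xf=0x2 → cx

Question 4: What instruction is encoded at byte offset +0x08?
+0x08: c4 9d ⇒ word 0xc49d (big)
  top 6b → 0x31 → subi [RI]
  rd@[9:6]=0x2 ⇒ cx
  imm@[5:0]=0x1d ⇒ $29

subi $29, cx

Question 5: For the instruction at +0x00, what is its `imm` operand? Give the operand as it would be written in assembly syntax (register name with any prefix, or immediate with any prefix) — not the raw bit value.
$48

[00] c6 70 → 0xc670
  op=0xc670>>10=0x31 ⇒ subi (RI)
  rd@[9:6]=0x9 ⇒ r9
  imm@[5:0]=0x30 ⇒ $48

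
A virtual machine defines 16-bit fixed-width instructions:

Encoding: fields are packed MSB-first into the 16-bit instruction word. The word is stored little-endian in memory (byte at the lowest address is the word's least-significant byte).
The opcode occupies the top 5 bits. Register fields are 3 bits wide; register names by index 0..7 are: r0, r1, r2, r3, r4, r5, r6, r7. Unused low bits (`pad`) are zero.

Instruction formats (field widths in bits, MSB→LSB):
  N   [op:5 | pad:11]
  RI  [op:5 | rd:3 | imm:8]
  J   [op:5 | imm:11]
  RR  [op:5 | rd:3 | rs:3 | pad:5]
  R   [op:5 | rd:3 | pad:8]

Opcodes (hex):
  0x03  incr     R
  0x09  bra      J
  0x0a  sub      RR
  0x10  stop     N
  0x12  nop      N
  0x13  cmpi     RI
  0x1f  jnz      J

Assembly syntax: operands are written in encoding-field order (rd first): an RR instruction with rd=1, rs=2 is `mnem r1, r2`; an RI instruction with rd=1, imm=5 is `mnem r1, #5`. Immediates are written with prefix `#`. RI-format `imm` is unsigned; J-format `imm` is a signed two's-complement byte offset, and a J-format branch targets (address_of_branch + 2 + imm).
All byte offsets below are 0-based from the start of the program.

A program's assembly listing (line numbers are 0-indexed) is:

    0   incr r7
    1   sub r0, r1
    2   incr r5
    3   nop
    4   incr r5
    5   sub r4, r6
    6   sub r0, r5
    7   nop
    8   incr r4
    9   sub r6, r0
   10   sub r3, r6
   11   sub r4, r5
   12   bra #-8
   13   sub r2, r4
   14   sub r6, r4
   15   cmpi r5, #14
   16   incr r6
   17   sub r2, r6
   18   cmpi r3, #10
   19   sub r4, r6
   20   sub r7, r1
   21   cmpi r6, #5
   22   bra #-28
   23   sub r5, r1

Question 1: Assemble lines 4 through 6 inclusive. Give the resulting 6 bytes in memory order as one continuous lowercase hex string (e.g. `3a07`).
001dc054a050

4. incr fields op=0x3:5|rd=5:3|pad=0:8 → word 1d00h → 00 1d
5. sub fields op=0xa:5|rd=4:3|rs=6:3|pad=0:5 → word 54c0h → c0 54
6. sub fields op=0xa:5|rd=0:3|rs=5:3|pad=0:5 → word 50a0h → a0 50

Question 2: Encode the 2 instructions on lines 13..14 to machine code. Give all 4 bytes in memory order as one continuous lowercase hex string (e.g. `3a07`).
80528056

13. sub fields op=0xa:5|rd=2:3|rs=4:3|pad=0:5 → word 5280h → 80 52
14. sub fields op=0xa:5|rd=6:3|rs=4:3|pad=0:5 → word 5680h → 80 56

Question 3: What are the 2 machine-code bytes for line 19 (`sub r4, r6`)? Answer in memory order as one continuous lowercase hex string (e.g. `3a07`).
c054

line 19 (sub): pack op=0xa:5|rd=4:3|rs=6:3|pad=0:5 = 0x54c0; little→ c0 54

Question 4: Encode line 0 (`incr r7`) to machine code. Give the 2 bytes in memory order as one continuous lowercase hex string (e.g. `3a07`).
001f

L0: incr op=0x3:5|rd=7:3|pad=0:8 ⇒ 0x1f00 ⇒ little 00 1f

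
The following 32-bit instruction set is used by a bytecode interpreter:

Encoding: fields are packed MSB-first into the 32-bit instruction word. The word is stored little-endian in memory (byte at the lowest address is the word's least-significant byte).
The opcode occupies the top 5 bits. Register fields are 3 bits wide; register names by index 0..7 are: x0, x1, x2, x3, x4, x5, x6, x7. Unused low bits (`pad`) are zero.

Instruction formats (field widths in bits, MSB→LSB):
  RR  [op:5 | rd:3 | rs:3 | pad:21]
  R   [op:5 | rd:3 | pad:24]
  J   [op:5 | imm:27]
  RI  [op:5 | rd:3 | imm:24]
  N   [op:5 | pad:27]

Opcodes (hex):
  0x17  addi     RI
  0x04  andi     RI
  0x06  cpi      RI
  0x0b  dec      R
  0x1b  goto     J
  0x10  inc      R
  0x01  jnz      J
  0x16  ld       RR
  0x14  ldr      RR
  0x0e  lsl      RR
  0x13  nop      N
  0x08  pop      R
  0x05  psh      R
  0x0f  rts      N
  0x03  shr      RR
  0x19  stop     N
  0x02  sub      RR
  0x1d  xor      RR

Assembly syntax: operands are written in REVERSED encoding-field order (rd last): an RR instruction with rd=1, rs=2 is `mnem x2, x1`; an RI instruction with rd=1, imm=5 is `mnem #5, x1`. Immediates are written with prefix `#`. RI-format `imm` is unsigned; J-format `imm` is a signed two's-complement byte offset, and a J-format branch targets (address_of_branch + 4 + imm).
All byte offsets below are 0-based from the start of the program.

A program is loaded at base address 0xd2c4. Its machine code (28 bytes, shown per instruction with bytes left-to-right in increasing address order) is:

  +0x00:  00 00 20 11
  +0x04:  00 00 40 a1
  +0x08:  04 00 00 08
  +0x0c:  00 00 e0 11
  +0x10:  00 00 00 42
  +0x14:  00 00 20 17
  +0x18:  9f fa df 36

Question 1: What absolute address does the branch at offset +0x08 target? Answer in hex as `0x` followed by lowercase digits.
+0x08: 04 00 00 08 ⇒ word 0x08000004 (little)
  top 5b → 0x1 → jnz [J]
  imm@[26:0]=0x4 ⇒ #4
  target = base 0xd2c4 + off 0x08 + 4 + imm 4 = 0xd2d4

0xd2d4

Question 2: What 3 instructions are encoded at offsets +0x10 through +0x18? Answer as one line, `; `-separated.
@+10  little-endian(00 00 00 42) = 0x42000000
  top 5b → 0x8 → pop [R]
  [26:24] rd=2 = x2
@+14  little-endian(00 00 20 17) = 0x17200000
  top 5b → 0x2 → sub [RR]
  [26:24] rd=7 = x7
  [23:21] rs=1 = x1
@+18  little-endian(9f fa df 36) = 0x36dffa9f
  top 5b → 0x6 → cpi [RI]
  [26:24] rd=6 = x6
  [23:0] imm=14678687 = #14678687

pop x2; sub x1, x7; cpi #14678687, x6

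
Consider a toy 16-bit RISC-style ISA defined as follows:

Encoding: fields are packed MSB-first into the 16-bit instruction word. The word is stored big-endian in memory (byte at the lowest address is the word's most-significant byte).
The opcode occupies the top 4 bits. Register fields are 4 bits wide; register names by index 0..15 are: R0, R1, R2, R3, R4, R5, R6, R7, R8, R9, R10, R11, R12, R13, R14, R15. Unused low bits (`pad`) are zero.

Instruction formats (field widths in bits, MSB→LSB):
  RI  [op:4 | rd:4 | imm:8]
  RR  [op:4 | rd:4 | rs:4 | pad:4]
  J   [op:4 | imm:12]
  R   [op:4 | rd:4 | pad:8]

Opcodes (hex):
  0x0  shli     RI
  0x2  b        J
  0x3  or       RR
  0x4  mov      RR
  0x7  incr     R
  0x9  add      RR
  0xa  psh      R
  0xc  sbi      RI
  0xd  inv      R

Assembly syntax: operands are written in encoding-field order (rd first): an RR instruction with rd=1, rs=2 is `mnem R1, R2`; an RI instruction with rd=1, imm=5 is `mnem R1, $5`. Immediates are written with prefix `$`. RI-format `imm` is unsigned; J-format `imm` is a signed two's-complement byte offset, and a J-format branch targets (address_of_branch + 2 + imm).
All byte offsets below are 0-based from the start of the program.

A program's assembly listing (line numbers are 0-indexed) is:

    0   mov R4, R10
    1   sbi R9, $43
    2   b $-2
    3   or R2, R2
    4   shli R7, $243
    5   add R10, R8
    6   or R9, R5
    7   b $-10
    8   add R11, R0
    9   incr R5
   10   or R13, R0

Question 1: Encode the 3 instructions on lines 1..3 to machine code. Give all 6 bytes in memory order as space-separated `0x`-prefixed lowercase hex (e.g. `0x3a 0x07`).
0xc9 0x2b 0x2f 0xfe 0x32 0x20

1. sbi fields op=0xc:4|rd=9:4|imm=43:8 → word c92bh → c9 2b
2. b fields op=0x2:4|imm=-2:12 → word 2ffeh → 2f fe
3. or fields op=0x3:4|rd=2:4|rs=2:4|pad=0:4 → word 3220h → 32 20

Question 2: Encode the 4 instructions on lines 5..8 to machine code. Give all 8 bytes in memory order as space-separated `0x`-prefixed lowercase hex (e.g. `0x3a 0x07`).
L5: add op=0x9:4|rd=10:4|rs=8:4|pad=0:4 ⇒ 0x9a80 ⇒ big 9a 80
L6: or op=0x3:4|rd=9:4|rs=5:4|pad=0:4 ⇒ 0x3950 ⇒ big 39 50
L7: b op=0x2:4|imm=-10:12 ⇒ 0x2ff6 ⇒ big 2f f6
L8: add op=0x9:4|rd=11:4|rs=0:4|pad=0:4 ⇒ 0x9b00 ⇒ big 9b 00

0x9a 0x80 0x39 0x50 0x2f 0xf6 0x9b 0x00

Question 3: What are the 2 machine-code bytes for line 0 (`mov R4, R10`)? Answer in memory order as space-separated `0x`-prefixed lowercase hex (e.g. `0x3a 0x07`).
line 0 (mov): pack op=0x4:4|rd=4:4|rs=10:4|pad=0:4 = 0x44a0; big→ 44 a0

0x44 0xa0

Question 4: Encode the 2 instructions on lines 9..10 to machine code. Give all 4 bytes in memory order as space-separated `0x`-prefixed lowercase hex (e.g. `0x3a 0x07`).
9. incr fields op=0x7:4|rd=5:4|pad=0:8 → word 7500h → 75 00
10. or fields op=0x3:4|rd=13:4|rs=0:4|pad=0:4 → word 3d00h → 3d 00

0x75 0x00 0x3d 0x00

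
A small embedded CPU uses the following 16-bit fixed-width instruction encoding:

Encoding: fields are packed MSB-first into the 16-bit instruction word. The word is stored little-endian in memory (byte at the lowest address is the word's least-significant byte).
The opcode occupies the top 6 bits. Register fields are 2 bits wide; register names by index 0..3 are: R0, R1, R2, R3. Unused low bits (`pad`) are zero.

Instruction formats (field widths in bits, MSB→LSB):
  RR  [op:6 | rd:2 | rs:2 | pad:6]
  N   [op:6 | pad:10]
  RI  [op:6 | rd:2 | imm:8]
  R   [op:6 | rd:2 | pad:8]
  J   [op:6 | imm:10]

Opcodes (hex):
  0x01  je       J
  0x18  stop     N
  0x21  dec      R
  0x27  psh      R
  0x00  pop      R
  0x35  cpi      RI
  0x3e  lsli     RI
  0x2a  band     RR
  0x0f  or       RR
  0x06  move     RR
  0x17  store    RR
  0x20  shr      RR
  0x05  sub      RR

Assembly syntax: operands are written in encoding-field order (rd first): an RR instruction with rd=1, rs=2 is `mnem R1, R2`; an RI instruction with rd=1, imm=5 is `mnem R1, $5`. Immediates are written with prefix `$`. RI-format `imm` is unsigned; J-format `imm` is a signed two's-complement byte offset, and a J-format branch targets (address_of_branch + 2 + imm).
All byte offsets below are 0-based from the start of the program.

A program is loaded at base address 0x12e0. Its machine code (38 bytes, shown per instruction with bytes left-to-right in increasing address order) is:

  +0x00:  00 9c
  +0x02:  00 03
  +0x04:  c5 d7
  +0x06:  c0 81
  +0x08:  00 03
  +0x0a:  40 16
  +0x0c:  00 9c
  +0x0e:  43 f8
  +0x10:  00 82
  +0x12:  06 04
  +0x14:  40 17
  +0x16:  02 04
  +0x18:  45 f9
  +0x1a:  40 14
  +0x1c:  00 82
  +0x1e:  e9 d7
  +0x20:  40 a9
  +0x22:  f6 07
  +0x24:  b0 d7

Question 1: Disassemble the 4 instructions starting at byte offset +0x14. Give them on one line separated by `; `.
sub R3, R1; je $2; lsli R1, $69; sub R0, R1

+0x14: 40 17 ⇒ word 0x1740 (little)
  op=0x1740>>10=0x5 ⇒ sub (RR)
  rd@[9:8]=0x3 ⇒ R3
  rs@[7:6]=0x1 ⇒ R1
+0x16: 02 04 ⇒ word 0x0402 (little)
  op=0x0402>>10=0x1 ⇒ je (J)
  imm@[9:0]=0x2 ⇒ $2
+0x18: 45 f9 ⇒ word 0xf945 (little)
  op=0xf945>>10=0x3e ⇒ lsli (RI)
  rd@[9:8]=0x1 ⇒ R1
  imm@[7:0]=0x45 ⇒ $69
+0x1a: 40 14 ⇒ word 0x1440 (little)
  op=0x1440>>10=0x5 ⇒ sub (RR)
  rd@[9:8]=0x0 ⇒ R0
  rs@[7:6]=0x1 ⇒ R1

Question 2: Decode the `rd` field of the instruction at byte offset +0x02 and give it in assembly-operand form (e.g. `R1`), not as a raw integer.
@+02  little-endian(00 03) = 0x0300
  top 6b → 0x0 → pop [R]
  [9:8] rd=3 = R3

R3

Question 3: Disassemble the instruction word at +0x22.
je $-10

+0x22: f6 07 ⇒ word 0x07f6 (little)
  op=0x07f6>>10=0x1 ⇒ je (J)
  imm@[9:0]=0x3f6 (s10→-10) ⇒ $-10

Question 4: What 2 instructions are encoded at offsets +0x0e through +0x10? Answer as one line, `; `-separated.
lsli R0, $67; shr R2, R0

+0x0e: 43 f8 ⇒ word 0xf843 (little)
  opcode bits[15:10]=0x3e: lsli/RI
  rd: (w>>8)&0x3=0x0 → R0
  imm: (w>>0)&0xff=0x43 → $67
+0x10: 00 82 ⇒ word 0x8200 (little)
  opcode bits[15:10]=0x20: shr/RR
  rd: (w>>8)&0x3=0x2 → R2
  rs: (w>>6)&0x3=0x0 → R0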